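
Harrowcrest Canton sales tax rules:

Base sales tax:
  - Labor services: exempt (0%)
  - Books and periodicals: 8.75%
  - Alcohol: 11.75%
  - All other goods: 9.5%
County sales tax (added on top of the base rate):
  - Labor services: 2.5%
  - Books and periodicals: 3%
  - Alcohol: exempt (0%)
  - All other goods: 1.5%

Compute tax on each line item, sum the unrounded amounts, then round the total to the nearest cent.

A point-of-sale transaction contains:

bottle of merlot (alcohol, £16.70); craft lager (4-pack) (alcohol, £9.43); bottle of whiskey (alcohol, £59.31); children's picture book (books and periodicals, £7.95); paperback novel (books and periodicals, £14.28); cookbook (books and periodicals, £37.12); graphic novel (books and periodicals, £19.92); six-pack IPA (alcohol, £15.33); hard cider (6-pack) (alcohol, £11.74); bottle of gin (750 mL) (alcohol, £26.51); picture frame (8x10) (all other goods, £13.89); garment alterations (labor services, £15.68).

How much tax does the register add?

£27.57

Bottle of merlot £16.70: alcohol → 11.75% + 0% county = 11.75% → £1.96225
Craft lager (4-pack) £9.43: alcohol → 11.75% + 0% county = 11.75% → £1.108025
Bottle of whiskey £59.31: alcohol → 11.75% + 0% county = 11.75% → £6.968925
Children's picture book £7.95: books and periodicals → 8.75% + 3% county = 11.75% → £0.934125
Paperback novel £14.28: books and periodicals → 8.75% + 3% county = 11.75% → £1.6779
Cookbook £37.12: books and periodicals → 8.75% + 3% county = 11.75% → £4.3616
Graphic novel £19.92: books and periodicals → 8.75% + 3% county = 11.75% → £2.3406
Six-pack IPA £15.33: alcohol → 11.75% + 0% county = 11.75% → £1.801275
Hard cider (6-pack) £11.74: alcohol → 11.75% + 0% county = 11.75% → £1.37945
Bottle of gin (750 mL) £26.51: alcohol → 11.75% + 0% county = 11.75% → £3.114925
Picture frame (8x10) £13.89: all other goods → 9.5% + 1.5% county = 11% → £1.5279
Garment alterations £15.68: labor services → 0% + 2.5% county = 2.5% → £0.392
Unrounded tax sum = £27.568975 → £27.57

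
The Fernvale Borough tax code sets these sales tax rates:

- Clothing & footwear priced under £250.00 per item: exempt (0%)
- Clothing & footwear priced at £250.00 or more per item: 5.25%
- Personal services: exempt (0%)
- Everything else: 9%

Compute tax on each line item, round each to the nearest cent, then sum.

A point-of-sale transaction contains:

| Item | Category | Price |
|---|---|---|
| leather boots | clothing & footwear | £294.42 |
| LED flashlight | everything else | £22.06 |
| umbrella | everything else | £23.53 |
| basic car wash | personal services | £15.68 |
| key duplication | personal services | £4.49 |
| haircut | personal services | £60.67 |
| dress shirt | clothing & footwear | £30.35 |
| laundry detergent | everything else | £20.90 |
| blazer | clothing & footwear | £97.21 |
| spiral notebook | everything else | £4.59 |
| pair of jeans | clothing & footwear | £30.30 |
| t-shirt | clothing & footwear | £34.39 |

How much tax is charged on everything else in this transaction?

LED flashlight £22.06: everything else → 9% → £1.99
Umbrella £23.53: everything else → 9% → £2.12
Laundry detergent £20.90: everything else → 9% → £1.88
Spiral notebook £4.59: everything else → 9% → £0.41
Tax on everything else = £1.99 + £2.12 + £1.88 + £0.41 = £6.40

£6.40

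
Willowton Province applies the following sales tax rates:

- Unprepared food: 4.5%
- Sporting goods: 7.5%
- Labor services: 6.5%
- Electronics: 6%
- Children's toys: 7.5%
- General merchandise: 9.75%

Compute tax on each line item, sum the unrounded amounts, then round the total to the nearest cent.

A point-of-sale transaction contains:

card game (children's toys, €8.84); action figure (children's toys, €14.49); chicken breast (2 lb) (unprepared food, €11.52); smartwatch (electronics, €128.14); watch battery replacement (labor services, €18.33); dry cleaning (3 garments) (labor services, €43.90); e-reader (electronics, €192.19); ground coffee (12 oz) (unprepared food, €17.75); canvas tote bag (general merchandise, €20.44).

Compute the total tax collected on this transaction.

€28.32

Card game €8.84: children's toys → 7.5% → €0.663
Action figure €14.49: children's toys → 7.5% → €1.08675
Chicken breast (2 lb) €11.52: unprepared food → 4.5% → €0.5184
Smartwatch €128.14: electronics → 6% → €7.6884
Watch battery replacement €18.33: labor services → 6.5% → €1.19145
Dry cleaning (3 garments) €43.90: labor services → 6.5% → €2.8535
E-reader €192.19: electronics → 6% → €11.5314
Ground coffee (12 oz) €17.75: unprepared food → 4.5% → €0.79875
Canvas tote bag €20.44: general merchandise → 9.75% → €1.9929
Unrounded tax sum = €28.32455 → €28.32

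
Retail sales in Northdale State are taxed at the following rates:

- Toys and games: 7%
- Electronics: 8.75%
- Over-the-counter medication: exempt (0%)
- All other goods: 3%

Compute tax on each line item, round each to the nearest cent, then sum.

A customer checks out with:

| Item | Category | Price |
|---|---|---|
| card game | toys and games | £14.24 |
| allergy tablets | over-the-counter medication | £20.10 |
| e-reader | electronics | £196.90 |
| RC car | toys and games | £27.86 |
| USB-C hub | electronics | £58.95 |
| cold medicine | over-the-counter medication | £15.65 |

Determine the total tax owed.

Card game £14.24: toys and games → 7% → £1.00
Allergy tablets £20.10: over-the-counter medication → 0% → £0.00
E-reader £196.90: electronics → 8.75% → £17.23
RC car £27.86: toys and games → 7% → £1.95
USB-C hub £58.95: electronics → 8.75% → £5.16
Cold medicine £15.65: over-the-counter medication → 0% → £0.00
Total tax = £1.00 + £17.23 + £1.95 + £5.16 = £25.34

£25.34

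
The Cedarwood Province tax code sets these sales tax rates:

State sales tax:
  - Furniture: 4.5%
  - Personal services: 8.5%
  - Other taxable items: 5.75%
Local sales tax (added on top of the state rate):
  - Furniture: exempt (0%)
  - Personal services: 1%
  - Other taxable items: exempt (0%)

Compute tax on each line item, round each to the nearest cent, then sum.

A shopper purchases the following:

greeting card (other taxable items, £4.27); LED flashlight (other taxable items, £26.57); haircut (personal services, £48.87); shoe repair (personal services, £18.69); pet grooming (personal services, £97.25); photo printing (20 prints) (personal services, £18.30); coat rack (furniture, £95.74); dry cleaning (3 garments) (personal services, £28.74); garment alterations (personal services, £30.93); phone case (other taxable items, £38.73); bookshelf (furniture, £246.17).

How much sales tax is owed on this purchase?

£42.47

Greeting card £4.27: other taxable items → 5.75% + 0% local = 5.75% → £0.25
LED flashlight £26.57: other taxable items → 5.75% + 0% local = 5.75% → £1.53
Haircut £48.87: personal services → 8.5% + 1% local = 9.5% → £4.64
Shoe repair £18.69: personal services → 8.5% + 1% local = 9.5% → £1.78
Pet grooming £97.25: personal services → 8.5% + 1% local = 9.5% → £9.24
Photo printing (20 prints) £18.30: personal services → 8.5% + 1% local = 9.5% → £1.74
Coat rack £95.74: furniture → 4.5% + 0% local = 4.5% → £4.31
Dry cleaning (3 garments) £28.74: personal services → 8.5% + 1% local = 9.5% → £2.73
Garment alterations £30.93: personal services → 8.5% + 1% local = 9.5% → £2.94
Phone case £38.73: other taxable items → 5.75% + 0% local = 5.75% → £2.23
Bookshelf £246.17: furniture → 4.5% + 0% local = 4.5% → £11.08
Total tax = £0.25 + £1.53 + £4.64 + £1.78 + £9.24 + £1.74 + £4.31 + £2.73 + £2.94 + £2.23 + £11.08 = £42.47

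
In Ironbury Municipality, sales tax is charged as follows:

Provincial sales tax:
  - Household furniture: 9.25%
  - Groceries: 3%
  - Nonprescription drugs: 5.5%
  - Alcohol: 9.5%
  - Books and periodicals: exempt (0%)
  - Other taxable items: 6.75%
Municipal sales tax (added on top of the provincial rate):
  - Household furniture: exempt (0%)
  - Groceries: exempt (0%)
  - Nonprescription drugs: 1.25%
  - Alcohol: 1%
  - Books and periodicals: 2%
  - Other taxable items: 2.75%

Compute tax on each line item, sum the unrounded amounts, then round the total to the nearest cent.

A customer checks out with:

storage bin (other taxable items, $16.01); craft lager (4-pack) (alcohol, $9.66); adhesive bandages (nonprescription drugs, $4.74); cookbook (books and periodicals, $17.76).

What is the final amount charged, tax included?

Storage bin $16.01: other taxable items → 6.75% + 2.75% municipal = 9.5% → $1.52095
Craft lager (4-pack) $9.66: alcohol → 9.5% + 1% municipal = 10.5% → $1.0143
Adhesive bandages $4.74: nonprescription drugs → 5.5% + 1.25% municipal = 6.75% → $0.31995
Cookbook $17.76: books and periodicals → 0% + 2% municipal = 2% → $0.3552
Subtotal = $48.17; unrounded tax = $3.2104 → $3.21; total due = $51.38

$51.38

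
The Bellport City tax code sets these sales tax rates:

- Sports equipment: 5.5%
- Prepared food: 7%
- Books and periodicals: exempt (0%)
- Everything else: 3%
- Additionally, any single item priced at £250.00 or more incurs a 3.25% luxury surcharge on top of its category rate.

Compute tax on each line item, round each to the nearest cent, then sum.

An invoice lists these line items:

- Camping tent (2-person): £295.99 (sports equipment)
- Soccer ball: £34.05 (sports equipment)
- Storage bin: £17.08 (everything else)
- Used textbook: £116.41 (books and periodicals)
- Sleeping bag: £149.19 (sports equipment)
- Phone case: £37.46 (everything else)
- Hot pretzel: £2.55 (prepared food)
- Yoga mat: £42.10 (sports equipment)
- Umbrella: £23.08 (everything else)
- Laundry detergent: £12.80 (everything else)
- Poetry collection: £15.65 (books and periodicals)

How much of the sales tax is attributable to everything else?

£2.70

Storage bin £17.08: everything else → 3% → £0.51
Phone case £37.46: everything else → 3% → £1.12
Umbrella £23.08: everything else → 3% → £0.69
Laundry detergent £12.80: everything else → 3% → £0.38
Tax on everything else = £0.51 + £1.12 + £0.69 + £0.38 = £2.70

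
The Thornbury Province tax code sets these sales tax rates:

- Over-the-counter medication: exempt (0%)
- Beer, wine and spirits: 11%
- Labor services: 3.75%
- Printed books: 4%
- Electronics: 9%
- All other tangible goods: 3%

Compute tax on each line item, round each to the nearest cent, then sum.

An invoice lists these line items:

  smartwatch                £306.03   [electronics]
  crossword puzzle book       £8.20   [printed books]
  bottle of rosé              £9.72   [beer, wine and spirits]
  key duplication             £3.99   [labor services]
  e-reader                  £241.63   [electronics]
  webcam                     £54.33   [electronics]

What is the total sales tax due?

Smartwatch £306.03: electronics → 9% → £27.54
Crossword puzzle book £8.20: printed books → 4% → £0.33
Bottle of rosé £9.72: beer, wine and spirits → 11% → £1.07
Key duplication £3.99: labor services → 3.75% → £0.15
E-reader £241.63: electronics → 9% → £21.75
Webcam £54.33: electronics → 9% → £4.89
Total tax = £27.54 + £0.33 + £1.07 + £0.15 + £21.75 + £4.89 = £55.73

£55.73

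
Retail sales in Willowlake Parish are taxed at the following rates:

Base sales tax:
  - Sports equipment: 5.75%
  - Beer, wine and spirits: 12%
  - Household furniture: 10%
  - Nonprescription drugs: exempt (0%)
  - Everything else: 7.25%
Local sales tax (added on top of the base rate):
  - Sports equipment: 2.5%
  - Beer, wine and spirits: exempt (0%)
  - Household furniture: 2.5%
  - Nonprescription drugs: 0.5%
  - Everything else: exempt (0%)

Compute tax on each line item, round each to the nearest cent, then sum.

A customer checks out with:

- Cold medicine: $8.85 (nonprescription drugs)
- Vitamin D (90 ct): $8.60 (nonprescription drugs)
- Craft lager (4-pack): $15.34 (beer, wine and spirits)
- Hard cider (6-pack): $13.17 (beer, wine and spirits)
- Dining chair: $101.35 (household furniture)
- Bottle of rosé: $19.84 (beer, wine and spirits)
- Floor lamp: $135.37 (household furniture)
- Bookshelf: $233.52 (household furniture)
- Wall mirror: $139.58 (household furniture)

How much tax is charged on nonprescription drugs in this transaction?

Cold medicine $8.85: nonprescription drugs → 0% + 0.5% local = 0.5% → $0.04
Vitamin D (90 ct) $8.60: nonprescription drugs → 0% + 0.5% local = 0.5% → $0.04
Tax on nonprescription drugs = $0.04 + $0.04 = $0.08

$0.08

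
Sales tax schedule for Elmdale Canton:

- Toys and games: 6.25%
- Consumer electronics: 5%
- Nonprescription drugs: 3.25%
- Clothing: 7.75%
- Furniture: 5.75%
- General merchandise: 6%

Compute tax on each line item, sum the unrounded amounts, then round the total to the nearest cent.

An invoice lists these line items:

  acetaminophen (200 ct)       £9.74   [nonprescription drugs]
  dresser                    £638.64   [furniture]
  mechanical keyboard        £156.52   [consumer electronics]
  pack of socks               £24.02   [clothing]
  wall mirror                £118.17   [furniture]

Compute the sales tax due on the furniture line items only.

£43.52

Dresser £638.64: furniture → 5.75% → £36.7218
Wall mirror £118.17: furniture → 5.75% → £6.794775
Tax on furniture: unrounded sum = £43.516575 → £43.52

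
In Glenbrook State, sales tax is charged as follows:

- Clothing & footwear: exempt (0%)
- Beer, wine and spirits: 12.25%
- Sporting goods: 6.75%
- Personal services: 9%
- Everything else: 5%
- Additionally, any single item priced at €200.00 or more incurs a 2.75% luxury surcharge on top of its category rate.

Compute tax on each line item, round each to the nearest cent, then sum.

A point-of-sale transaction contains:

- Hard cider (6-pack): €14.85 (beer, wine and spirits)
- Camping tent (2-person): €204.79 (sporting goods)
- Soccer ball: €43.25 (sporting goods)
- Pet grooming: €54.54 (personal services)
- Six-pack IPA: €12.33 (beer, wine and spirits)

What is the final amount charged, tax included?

€360.38

Hard cider (6-pack) €14.85: beer, wine and spirits → 12.25% → €1.82
Camping tent (2-person) €204.79: sporting goods → 6.75% + 2.75% surcharge = 9.5% → €19.46
Soccer ball €43.25: sporting goods → 6.75% → €2.92
Pet grooming €54.54: personal services → 9% → €4.91
Six-pack IPA €12.33: beer, wine and spirits → 12.25% → €1.51
Subtotal = €329.76; tax = €30.62; total due = €360.38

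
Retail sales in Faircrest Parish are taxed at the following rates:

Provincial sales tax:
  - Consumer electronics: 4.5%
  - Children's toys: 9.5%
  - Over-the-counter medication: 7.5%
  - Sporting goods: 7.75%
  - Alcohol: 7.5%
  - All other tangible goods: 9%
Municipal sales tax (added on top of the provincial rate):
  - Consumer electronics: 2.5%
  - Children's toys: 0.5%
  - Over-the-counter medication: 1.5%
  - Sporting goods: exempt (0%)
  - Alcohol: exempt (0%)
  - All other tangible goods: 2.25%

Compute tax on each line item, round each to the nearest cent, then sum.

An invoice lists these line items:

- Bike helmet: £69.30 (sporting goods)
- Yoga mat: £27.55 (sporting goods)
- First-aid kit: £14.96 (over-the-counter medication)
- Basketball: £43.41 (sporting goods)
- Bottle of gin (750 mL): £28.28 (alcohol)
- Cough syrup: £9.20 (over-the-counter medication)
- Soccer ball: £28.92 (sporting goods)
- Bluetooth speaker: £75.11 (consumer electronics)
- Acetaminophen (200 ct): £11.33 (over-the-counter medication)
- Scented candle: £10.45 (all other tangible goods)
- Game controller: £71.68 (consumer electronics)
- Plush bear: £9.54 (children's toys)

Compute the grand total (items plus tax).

Bike helmet £69.30: sporting goods → 7.75% + 0% municipal = 7.75% → £5.37
Yoga mat £27.55: sporting goods → 7.75% + 0% municipal = 7.75% → £2.14
First-aid kit £14.96: over-the-counter medication → 7.5% + 1.5% municipal = 9% → £1.35
Basketball £43.41: sporting goods → 7.75% + 0% municipal = 7.75% → £3.36
Bottle of gin (750 mL) £28.28: alcohol → 7.5% + 0% municipal = 7.5% → £2.12
Cough syrup £9.20: over-the-counter medication → 7.5% + 1.5% municipal = 9% → £0.83
Soccer ball £28.92: sporting goods → 7.75% + 0% municipal = 7.75% → £2.24
Bluetooth speaker £75.11: consumer electronics → 4.5% + 2.5% municipal = 7% → £5.26
Acetaminophen (200 ct) £11.33: over-the-counter medication → 7.5% + 1.5% municipal = 9% → £1.02
Scented candle £10.45: all other tangible goods → 9% + 2.25% municipal = 11.25% → £1.18
Game controller £71.68: consumer electronics → 4.5% + 2.5% municipal = 7% → £5.02
Plush bear £9.54: children's toys → 9.5% + 0.5% municipal = 10% → £0.95
Subtotal = £399.73; tax = £30.84; total due = £430.57

£430.57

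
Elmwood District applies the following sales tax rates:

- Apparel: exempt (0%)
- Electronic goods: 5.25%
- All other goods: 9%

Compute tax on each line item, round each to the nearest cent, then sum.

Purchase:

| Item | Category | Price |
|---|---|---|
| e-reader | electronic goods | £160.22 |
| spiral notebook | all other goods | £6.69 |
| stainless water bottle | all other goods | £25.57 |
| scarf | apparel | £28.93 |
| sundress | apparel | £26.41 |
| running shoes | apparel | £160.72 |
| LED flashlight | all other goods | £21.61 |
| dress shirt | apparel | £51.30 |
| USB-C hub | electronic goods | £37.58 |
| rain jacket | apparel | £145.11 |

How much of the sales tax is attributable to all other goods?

£4.84

Spiral notebook £6.69: all other goods → 9% → £0.60
Stainless water bottle £25.57: all other goods → 9% → £2.30
LED flashlight £21.61: all other goods → 9% → £1.94
Tax on all other goods = £0.60 + £2.30 + £1.94 = £4.84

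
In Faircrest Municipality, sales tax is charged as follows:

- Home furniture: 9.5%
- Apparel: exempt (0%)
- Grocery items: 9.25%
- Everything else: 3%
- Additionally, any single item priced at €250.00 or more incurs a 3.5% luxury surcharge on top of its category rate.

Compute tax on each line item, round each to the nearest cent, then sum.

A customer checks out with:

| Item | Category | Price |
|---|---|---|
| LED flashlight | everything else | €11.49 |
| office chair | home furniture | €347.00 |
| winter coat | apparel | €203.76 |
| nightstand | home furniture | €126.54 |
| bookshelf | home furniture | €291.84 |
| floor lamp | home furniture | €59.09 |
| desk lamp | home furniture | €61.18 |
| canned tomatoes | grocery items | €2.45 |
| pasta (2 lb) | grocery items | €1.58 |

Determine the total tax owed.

€107.21

LED flashlight €11.49: everything else → 3% → €0.34
Office chair €347.00: home furniture → 9.5% + 3.5% surcharge = 13% → €45.11
Winter coat €203.76: apparel → 0% → €0.00
Nightstand €126.54: home furniture → 9.5% → €12.02
Bookshelf €291.84: home furniture → 9.5% + 3.5% surcharge = 13% → €37.94
Floor lamp €59.09: home furniture → 9.5% → €5.61
Desk lamp €61.18: home furniture → 9.5% → €5.81
Canned tomatoes €2.45: grocery items → 9.25% → €0.23
Pasta (2 lb) €1.58: grocery items → 9.25% → €0.15
Total tax = €0.34 + €45.11 + €12.02 + €37.94 + €5.61 + €5.81 + €0.23 + €0.15 = €107.21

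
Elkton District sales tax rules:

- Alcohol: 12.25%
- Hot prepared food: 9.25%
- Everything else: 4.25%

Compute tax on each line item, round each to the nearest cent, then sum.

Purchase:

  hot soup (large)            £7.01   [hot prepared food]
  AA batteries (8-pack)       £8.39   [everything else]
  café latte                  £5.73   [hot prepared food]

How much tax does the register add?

£1.54

Hot soup (large) £7.01: hot prepared food → 9.25% → £0.65
AA batteries (8-pack) £8.39: everything else → 4.25% → £0.36
Café latte £5.73: hot prepared food → 9.25% → £0.53
Total tax = £0.65 + £0.36 + £0.53 = £1.54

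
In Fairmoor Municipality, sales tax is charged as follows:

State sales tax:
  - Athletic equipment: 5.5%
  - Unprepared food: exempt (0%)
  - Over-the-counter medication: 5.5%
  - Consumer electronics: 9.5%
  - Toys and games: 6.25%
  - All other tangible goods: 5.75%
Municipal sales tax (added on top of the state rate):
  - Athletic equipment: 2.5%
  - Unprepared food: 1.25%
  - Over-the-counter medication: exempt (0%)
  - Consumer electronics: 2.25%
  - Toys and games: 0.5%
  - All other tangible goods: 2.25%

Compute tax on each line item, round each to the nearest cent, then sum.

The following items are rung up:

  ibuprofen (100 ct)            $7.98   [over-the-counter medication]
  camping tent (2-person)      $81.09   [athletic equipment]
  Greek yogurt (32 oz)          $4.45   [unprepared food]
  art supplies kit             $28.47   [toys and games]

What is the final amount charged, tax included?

$130.90

Ibuprofen (100 ct) $7.98: over-the-counter medication → 5.5% + 0% municipal = 5.5% → $0.44
Camping tent (2-person) $81.09: athletic equipment → 5.5% + 2.5% municipal = 8% → $6.49
Greek yogurt (32 oz) $4.45: unprepared food → 0% + 1.25% municipal = 1.25% → $0.06
Art supplies kit $28.47: toys and games → 6.25% + 0.5% municipal = 6.75% → $1.92
Subtotal = $121.99; tax = $8.91; total due = $130.90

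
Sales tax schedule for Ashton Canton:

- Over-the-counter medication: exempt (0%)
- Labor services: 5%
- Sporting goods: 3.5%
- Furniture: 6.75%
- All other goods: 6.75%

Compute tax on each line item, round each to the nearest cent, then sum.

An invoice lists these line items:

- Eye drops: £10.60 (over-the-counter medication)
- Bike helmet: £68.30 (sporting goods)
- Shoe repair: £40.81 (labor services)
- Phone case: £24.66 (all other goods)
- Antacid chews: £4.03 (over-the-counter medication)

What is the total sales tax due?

Eye drops £10.60: over-the-counter medication → 0% → £0.00
Bike helmet £68.30: sporting goods → 3.5% → £2.39
Shoe repair £40.81: labor services → 5% → £2.04
Phone case £24.66: all other goods → 6.75% → £1.66
Antacid chews £4.03: over-the-counter medication → 0% → £0.00
Total tax = £2.39 + £2.04 + £1.66 = £6.09

£6.09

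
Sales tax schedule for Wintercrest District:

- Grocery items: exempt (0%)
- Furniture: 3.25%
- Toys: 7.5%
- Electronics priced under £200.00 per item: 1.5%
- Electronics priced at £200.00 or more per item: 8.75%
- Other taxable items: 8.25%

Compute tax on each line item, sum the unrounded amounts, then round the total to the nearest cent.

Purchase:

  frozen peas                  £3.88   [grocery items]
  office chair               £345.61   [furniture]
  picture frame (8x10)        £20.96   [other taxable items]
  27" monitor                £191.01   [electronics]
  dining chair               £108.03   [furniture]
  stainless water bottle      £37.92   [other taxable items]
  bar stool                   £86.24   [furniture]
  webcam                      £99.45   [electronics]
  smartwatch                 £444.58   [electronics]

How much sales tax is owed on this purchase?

Frozen peas £3.88: grocery items → 0% → £0.00
Office chair £345.61: furniture → 3.25% → £11.232325
Picture frame (8x10) £20.96: other taxable items → 8.25% → £1.7292
27" monitor £191.01: electronics, under £200.00 → 1.5% → £2.86515
Dining chair £108.03: furniture → 3.25% → £3.510975
Stainless water bottle £37.92: other taxable items → 8.25% → £3.1284
Bar stool £86.24: furniture → 3.25% → £2.8028
Webcam £99.45: electronics, under £200.00 → 1.5% → £1.49175
Smartwatch £444.58: electronics, £200.00 or more → 8.75% → £38.90075
Unrounded tax sum = £65.66135 → £65.66

£65.66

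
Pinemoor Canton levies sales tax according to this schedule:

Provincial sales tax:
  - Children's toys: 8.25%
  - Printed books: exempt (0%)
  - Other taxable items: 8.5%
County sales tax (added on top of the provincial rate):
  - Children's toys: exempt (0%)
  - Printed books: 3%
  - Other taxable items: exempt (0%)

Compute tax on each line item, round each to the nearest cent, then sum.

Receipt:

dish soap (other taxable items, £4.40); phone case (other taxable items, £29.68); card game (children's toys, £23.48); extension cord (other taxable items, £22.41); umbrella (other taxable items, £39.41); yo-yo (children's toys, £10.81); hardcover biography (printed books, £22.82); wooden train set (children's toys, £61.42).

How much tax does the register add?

£16.72

Dish soap £4.40: other taxable items → 8.5% + 0% county = 8.5% → £0.37
Phone case £29.68: other taxable items → 8.5% + 0% county = 8.5% → £2.52
Card game £23.48: children's toys → 8.25% + 0% county = 8.25% → £1.94
Extension cord £22.41: other taxable items → 8.5% + 0% county = 8.5% → £1.90
Umbrella £39.41: other taxable items → 8.5% + 0% county = 8.5% → £3.35
Yo-yo £10.81: children's toys → 8.25% + 0% county = 8.25% → £0.89
Hardcover biography £22.82: printed books → 0% + 3% county = 3% → £0.68
Wooden train set £61.42: children's toys → 8.25% + 0% county = 8.25% → £5.07
Total tax = £0.37 + £2.52 + £1.94 + £1.90 + £3.35 + £0.89 + £0.68 + £5.07 = £16.72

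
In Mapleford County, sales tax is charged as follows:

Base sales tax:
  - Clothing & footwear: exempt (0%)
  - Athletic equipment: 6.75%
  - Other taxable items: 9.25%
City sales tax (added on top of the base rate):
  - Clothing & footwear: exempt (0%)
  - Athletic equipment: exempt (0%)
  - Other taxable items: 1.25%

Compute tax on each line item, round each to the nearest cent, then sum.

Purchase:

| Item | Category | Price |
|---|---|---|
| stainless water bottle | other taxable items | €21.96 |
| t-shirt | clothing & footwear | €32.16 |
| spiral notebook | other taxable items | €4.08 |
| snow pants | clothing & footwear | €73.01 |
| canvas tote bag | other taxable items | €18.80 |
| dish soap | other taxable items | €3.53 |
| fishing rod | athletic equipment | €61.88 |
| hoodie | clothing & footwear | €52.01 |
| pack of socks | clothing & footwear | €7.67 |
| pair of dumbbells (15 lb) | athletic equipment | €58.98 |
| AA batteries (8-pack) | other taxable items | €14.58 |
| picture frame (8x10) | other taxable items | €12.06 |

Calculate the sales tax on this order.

Stainless water bottle €21.96: other taxable items → 9.25% + 1.25% city = 10.5% → €2.31
T-shirt €32.16: clothing & footwear → 0% + 0% city = 0% → €0.00
Spiral notebook €4.08: other taxable items → 9.25% + 1.25% city = 10.5% → €0.43
Snow pants €73.01: clothing & footwear → 0% + 0% city = 0% → €0.00
Canvas tote bag €18.80: other taxable items → 9.25% + 1.25% city = 10.5% → €1.97
Dish soap €3.53: other taxable items → 9.25% + 1.25% city = 10.5% → €0.37
Fishing rod €61.88: athletic equipment → 6.75% + 0% city = 6.75% → €4.18
Hoodie €52.01: clothing & footwear → 0% + 0% city = 0% → €0.00
Pack of socks €7.67: clothing & footwear → 0% + 0% city = 0% → €0.00
Pair of dumbbells (15 lb) €58.98: athletic equipment → 6.75% + 0% city = 6.75% → €3.98
AA batteries (8-pack) €14.58: other taxable items → 9.25% + 1.25% city = 10.5% → €1.53
Picture frame (8x10) €12.06: other taxable items → 9.25% + 1.25% city = 10.5% → €1.27
Total tax = €2.31 + €0.43 + €1.97 + €0.37 + €4.18 + €3.98 + €1.53 + €1.27 = €16.04

€16.04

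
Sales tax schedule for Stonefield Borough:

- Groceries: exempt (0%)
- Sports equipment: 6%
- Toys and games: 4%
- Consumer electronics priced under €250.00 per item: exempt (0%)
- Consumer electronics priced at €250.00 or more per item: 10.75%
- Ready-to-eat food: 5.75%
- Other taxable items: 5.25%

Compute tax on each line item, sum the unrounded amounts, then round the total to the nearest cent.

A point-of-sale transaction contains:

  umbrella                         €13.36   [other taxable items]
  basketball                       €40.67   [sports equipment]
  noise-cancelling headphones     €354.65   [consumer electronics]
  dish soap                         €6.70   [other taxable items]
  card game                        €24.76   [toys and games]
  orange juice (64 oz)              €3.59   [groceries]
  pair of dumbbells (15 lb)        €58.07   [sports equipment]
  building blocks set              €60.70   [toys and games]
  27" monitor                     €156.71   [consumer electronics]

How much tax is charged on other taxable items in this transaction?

€1.05

Umbrella €13.36: other taxable items → 5.25% → €0.7014
Dish soap €6.70: other taxable items → 5.25% → €0.35175
Tax on other taxable items: unrounded sum = €1.05315 → €1.05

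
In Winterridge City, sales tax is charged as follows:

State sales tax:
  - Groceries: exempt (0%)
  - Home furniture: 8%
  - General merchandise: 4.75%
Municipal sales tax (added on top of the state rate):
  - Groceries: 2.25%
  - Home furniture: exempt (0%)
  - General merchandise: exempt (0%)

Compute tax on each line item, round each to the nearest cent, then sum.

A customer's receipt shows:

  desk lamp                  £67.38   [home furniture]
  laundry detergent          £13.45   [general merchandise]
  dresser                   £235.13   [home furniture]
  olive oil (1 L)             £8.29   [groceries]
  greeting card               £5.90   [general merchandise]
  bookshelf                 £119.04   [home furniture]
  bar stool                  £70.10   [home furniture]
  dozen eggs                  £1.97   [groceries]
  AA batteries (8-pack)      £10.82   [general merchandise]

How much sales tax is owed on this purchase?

Desk lamp £67.38: home furniture → 8% + 0% municipal = 8% → £5.39
Laundry detergent £13.45: general merchandise → 4.75% + 0% municipal = 4.75% → £0.64
Dresser £235.13: home furniture → 8% + 0% municipal = 8% → £18.81
Olive oil (1 L) £8.29: groceries → 0% + 2.25% municipal = 2.25% → £0.19
Greeting card £5.90: general merchandise → 4.75% + 0% municipal = 4.75% → £0.28
Bookshelf £119.04: home furniture → 8% + 0% municipal = 8% → £9.52
Bar stool £70.10: home furniture → 8% + 0% municipal = 8% → £5.61
Dozen eggs £1.97: groceries → 0% + 2.25% municipal = 2.25% → £0.04
AA batteries (8-pack) £10.82: general merchandise → 4.75% + 0% municipal = 4.75% → £0.51
Total tax = £5.39 + £0.64 + £18.81 + £0.19 + £0.28 + £9.52 + £5.61 + £0.04 + £0.51 = £40.99

£40.99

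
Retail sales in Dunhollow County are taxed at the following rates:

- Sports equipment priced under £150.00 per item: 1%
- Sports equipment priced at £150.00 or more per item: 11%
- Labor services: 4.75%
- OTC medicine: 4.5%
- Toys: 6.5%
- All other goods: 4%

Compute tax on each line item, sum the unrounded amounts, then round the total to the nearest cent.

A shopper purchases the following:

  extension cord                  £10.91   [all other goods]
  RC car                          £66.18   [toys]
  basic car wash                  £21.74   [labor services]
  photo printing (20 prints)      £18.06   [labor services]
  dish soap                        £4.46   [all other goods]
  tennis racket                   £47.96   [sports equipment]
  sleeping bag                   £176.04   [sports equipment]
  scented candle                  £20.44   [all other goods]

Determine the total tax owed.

Extension cord £10.91: all other goods → 4% → £0.4364
RC car £66.18: toys → 6.5% → £4.3017
Basic car wash £21.74: labor services → 4.75% → £1.03265
Photo printing (20 prints) £18.06: labor services → 4.75% → £0.85785
Dish soap £4.46: all other goods → 4% → £0.1784
Tennis racket £47.96: sports equipment, under £150.00 → 1% → £0.4796
Sleeping bag £176.04: sports equipment, £150.00 or more → 11% → £19.3644
Scented candle £20.44: all other goods → 4% → £0.8176
Unrounded tax sum = £27.4686 → £27.47

£27.47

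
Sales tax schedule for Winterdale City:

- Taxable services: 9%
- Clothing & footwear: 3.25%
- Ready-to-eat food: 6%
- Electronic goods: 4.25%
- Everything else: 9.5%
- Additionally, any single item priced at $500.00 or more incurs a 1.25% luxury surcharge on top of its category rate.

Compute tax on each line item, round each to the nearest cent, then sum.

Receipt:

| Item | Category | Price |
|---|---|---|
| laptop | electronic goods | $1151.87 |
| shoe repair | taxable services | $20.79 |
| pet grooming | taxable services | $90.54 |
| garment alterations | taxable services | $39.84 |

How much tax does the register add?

$76.96

Laptop $1151.87: electronic goods → 4.25% + 1.25% surcharge = 5.5% → $63.35
Shoe repair $20.79: taxable services → 9% → $1.87
Pet grooming $90.54: taxable services → 9% → $8.15
Garment alterations $39.84: taxable services → 9% → $3.59
Total tax = $63.35 + $1.87 + $8.15 + $3.59 = $76.96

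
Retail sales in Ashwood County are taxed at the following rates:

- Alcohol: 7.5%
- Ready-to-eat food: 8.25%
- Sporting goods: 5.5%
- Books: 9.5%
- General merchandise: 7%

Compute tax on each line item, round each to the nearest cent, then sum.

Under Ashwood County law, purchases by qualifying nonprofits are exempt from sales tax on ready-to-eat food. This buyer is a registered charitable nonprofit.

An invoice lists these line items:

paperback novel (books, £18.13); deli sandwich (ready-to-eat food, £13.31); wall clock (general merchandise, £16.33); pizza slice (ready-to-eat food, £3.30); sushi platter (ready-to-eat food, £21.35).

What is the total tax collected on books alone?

Paperback novel £18.13: books → 9.5% → £1.72
Tax on books = £1.72

£1.72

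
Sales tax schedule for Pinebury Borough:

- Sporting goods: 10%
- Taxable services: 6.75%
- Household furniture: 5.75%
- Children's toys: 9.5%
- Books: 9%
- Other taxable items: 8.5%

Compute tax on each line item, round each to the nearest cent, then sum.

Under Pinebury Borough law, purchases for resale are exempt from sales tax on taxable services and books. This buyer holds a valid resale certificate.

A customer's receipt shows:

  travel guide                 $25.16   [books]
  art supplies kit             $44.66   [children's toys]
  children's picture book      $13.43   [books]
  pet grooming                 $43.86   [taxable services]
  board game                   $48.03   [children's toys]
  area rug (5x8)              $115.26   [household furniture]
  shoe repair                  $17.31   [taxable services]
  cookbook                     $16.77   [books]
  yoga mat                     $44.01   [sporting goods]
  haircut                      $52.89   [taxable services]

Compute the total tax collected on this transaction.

Travel guide $25.16: books, buyer-exempt → 0% → $0.00
Art supplies kit $44.66: children's toys → 9.5% → $4.24
Children's picture book $13.43: books, buyer-exempt → 0% → $0.00
Pet grooming $43.86: taxable services, buyer-exempt → 0% → $0.00
Board game $48.03: children's toys → 9.5% → $4.56
Area rug (5x8) $115.26: household furniture → 5.75% → $6.63
Shoe repair $17.31: taxable services, buyer-exempt → 0% → $0.00
Cookbook $16.77: books, buyer-exempt → 0% → $0.00
Yoga mat $44.01: sporting goods → 10% → $4.40
Haircut $52.89: taxable services, buyer-exempt → 0% → $0.00
Total tax = $4.24 + $4.56 + $6.63 + $4.40 = $19.83

$19.83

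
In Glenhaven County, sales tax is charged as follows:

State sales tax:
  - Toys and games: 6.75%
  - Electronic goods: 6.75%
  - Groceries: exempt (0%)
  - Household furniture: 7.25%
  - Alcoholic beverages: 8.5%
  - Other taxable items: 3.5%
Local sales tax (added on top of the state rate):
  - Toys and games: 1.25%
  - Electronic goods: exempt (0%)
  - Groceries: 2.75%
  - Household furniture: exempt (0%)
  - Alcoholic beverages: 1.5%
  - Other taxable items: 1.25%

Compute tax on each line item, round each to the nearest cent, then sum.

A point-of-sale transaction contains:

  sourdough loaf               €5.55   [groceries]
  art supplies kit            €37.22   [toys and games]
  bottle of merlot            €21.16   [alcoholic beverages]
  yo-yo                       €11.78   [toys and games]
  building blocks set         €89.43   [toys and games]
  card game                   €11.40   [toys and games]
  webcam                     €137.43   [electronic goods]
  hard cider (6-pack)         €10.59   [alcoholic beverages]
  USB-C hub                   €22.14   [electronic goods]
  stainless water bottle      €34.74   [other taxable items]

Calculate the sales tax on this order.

Sourdough loaf €5.55: groceries → 0% + 2.75% local = 2.75% → €0.15
Art supplies kit €37.22: toys and games → 6.75% + 1.25% local = 8% → €2.98
Bottle of merlot €21.16: alcoholic beverages → 8.5% + 1.5% local = 10% → €2.12
Yo-yo €11.78: toys and games → 6.75% + 1.25% local = 8% → €0.94
Building blocks set €89.43: toys and games → 6.75% + 1.25% local = 8% → €7.15
Card game €11.40: toys and games → 6.75% + 1.25% local = 8% → €0.91
Webcam €137.43: electronic goods → 6.75% + 0% local = 6.75% → €9.28
Hard cider (6-pack) €10.59: alcoholic beverages → 8.5% + 1.5% local = 10% → €1.06
USB-C hub €22.14: electronic goods → 6.75% + 0% local = 6.75% → €1.49
Stainless water bottle €34.74: other taxable items → 3.5% + 1.25% local = 4.75% → €1.65
Total tax = €0.15 + €2.98 + €2.12 + €0.94 + €7.15 + €0.91 + €9.28 + €1.06 + €1.49 + €1.65 = €27.73

€27.73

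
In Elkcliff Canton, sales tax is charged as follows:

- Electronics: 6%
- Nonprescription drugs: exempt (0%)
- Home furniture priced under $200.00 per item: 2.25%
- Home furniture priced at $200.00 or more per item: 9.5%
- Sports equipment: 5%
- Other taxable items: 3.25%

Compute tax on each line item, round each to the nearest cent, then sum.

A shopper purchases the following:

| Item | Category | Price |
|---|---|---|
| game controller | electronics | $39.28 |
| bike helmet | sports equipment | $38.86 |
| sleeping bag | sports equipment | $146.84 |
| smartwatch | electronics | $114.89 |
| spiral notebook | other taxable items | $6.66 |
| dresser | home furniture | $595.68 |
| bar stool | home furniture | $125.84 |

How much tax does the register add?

Game controller $39.28: electronics → 6% → $2.36
Bike helmet $38.86: sports equipment → 5% → $1.94
Sleeping bag $146.84: sports equipment → 5% → $7.34
Smartwatch $114.89: electronics → 6% → $6.89
Spiral notebook $6.66: other taxable items → 3.25% → $0.22
Dresser $595.68: home furniture, $200.00 or more → 9.5% → $56.59
Bar stool $125.84: home furniture, under $200.00 → 2.25% → $2.83
Total tax = $2.36 + $1.94 + $7.34 + $6.89 + $0.22 + $56.59 + $2.83 = $78.17

$78.17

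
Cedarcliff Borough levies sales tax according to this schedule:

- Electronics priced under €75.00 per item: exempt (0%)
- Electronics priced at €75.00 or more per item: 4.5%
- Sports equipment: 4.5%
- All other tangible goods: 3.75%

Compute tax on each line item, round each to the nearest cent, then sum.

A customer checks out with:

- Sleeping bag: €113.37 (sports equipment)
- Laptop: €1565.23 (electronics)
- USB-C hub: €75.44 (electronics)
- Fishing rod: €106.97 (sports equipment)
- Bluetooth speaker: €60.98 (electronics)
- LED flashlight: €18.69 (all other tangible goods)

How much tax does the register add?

Sleeping bag €113.37: sports equipment → 4.5% → €5.10
Laptop €1565.23: electronics, €75.00 or more → 4.5% → €70.44
USB-C hub €75.44: electronics, €75.00 or more → 4.5% → €3.39
Fishing rod €106.97: sports equipment → 4.5% → €4.81
Bluetooth speaker €60.98: electronics, under €75.00 → 0% → €0.00
LED flashlight €18.69: all other tangible goods → 3.75% → €0.70
Total tax = €5.10 + €70.44 + €3.39 + €4.81 + €0.70 = €84.44

€84.44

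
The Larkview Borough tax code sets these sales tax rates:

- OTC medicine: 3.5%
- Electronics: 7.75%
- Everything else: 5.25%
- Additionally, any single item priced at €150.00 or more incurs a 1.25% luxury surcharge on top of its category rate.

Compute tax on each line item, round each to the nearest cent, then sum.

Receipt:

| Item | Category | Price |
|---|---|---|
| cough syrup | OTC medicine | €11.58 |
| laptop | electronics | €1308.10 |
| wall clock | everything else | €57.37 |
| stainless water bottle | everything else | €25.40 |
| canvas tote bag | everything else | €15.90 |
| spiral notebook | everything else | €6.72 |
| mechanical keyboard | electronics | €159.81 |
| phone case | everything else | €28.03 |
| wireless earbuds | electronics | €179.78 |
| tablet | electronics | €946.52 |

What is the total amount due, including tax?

Cough syrup €11.58: OTC medicine → 3.5% → €0.41
Laptop €1308.10: electronics → 7.75% + 1.25% surcharge = 9% → €117.73
Wall clock €57.37: everything else → 5.25% → €3.01
Stainless water bottle €25.40: everything else → 5.25% → €1.33
Canvas tote bag €15.90: everything else → 5.25% → €0.83
Spiral notebook €6.72: everything else → 5.25% → €0.35
Mechanical keyboard €159.81: electronics → 7.75% + 1.25% surcharge = 9% → €14.38
Phone case €28.03: everything else → 5.25% → €1.47
Wireless earbuds €179.78: electronics → 7.75% + 1.25% surcharge = 9% → €16.18
Tablet €946.52: electronics → 7.75% + 1.25% surcharge = 9% → €85.19
Subtotal = €2739.21; tax = €240.88; total due = €2980.09

€2980.09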